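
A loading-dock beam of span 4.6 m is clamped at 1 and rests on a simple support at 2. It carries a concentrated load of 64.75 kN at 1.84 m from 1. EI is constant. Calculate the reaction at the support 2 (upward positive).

R_2 = 13.47 kN

Remove the prop at 2; the released (primary) structure is a cantilever built in at 1.
Downward deflection at the released point 2 due to the loads:
  point load 64.75 at a = 1.84: Pa²(3L − a)/(6EI) = 437/EI
Tip deflection under a unit load at 2: L³/(3EI) = 32.45/EI.
The prop prevents deflection at 2: R_2 = δ_0/δ_{22} = 437/32.45 = 13.47 kN.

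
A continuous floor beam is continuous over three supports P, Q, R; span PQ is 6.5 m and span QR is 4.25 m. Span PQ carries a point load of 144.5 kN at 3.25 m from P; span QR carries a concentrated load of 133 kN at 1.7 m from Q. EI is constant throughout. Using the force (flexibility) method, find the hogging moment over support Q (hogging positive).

M_Q = 149.4 kN·m

Insert a hinge at Q; M_Q is the redundant, and each span becomes simply supported.
Discontinuity in slope at Q on the released structure — sum the simple-span end rotations:
  span PQ: point load 144.5 at a = 3.25: Pab(L + a)/(6LEI) = 381.6/EI
  span QR: point load 133 at a = 1.7: Pab(L + b)/(6LEI) = 153.7/EI
  relative rotation θ_0 = (381.6 + 153.7)/EI = 535.3/EI
A unit hogging moment at Q produces rotation L₁/(3EI) + L₂/(3EI) = 3.583/EI.
Compatibility: M_Q·(L₁+L₂)/(3EI) = θ_0, giving M_Q = 149.4 kN·m (hogging).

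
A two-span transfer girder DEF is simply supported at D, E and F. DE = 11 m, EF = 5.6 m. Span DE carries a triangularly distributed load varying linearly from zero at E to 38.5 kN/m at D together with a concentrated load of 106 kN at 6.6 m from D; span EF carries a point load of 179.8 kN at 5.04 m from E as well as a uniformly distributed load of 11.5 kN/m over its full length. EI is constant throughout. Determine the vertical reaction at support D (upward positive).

R_D = 150.8 kN

Take M_E as the redundant. Released structure: two simple spans DE and EF with a hinge at E.
Discontinuity in slope at E on the released structure — sum the simple-span end rotations:
  span DE: triangular load, peak 38.5: 7w₀L³/(360EI) = 996.4/EI
  span DE: point load 106 at a = 6.6: Pab(L + a)/(6LEI) = 820.9/EI
  span EF: point load 179.8 at a = 5.04: Pab(L + b)/(6LEI) = 93.04/EI
  span EF: UDL 11.5: wL³/(24EI) = 84.15/EI
  relative rotation θ_0 = (1817 + 177.2)/EI = 1994/EI
A unit hogging moment at E produces rotation L₁/(3EI) + L₂/(3EI) = 5.533/EI.
Slope continuity at E: θ_0 = M_E·5.533/EI, so M_E = 1994/5.533 = 360.4 kN·m (hogging).
Span DE, ΣM about D with M_E applied at E: R_E^{DE}·11 = 1476 + 360.4, so R_E^{DE} = 167 kN and R_D = 317.8 − 167 = 150.8 kN.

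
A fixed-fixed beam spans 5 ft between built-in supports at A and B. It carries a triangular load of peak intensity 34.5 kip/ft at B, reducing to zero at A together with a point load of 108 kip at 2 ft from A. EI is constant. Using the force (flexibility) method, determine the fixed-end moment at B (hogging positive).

M_B = 94.97 kip·ft

Take the two fixed-end moments M_A, M_B as redundants; the released structure is the simple span AB.
Simple-span end rotations at A and B under the given loads:
  at A: triangular load, peak 34.5: 7w₀L³/(360EI) = 83.85/EI
  at B: triangular load, peak 34.5: w₀L³/(45EI) = 95.83/EI
  at A: point load 108 at a = 2: Pab(L + b)/(6LEI) = 172.8/EI
  at B: point load 108 at a = 2: Pab(L + a)/(6LEI) = 151.2/EI
  θ_A0 = 256.7/EI,  θ_B0 = 247/EI
Flexibility coefficients: a unit moment at one end gives L/(3EI) there and L/(6EI) at the far end, so f₁₁ = f₂₂ = 1.667/EI and f₁₂ = f₂₁ = 0.8333/EI.
Compatibility — zero rotation at each built-in end:
  1.667 M_A + 0.8333 M_B = 256.7
  0.8333 M_A + 1.667 M_B = 247
Solving the pair gives M_A = 106.5 kip·ft and M_B = 94.97 kip·ft (hogging).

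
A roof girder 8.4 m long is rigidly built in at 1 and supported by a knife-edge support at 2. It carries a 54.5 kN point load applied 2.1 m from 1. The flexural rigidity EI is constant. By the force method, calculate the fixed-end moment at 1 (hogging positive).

Release the roller at 2. Primary structure: cantilever fixed at 1.
Free-end deflection of the primary structure under the applied loading (downward +):
  point load 54.5 at a = 2.1: Pa²(3L − a)/(6EI) = 925.3/EI
Tip deflection under a unit load at 2: L³/(3EI) = 197.6/EI.
Compatibility at 2: δ_0 − R_2·δ_{22} = 0, so R_2 = 925.3/197.6 = 4.684 kN.
Moment equilibrium about 1: M_1 = Σ(load moments about 1) − R_2·L = 114.5 − 4.684×8.4 = 75.11 kN·m.

M_1 = 75.11 kN·m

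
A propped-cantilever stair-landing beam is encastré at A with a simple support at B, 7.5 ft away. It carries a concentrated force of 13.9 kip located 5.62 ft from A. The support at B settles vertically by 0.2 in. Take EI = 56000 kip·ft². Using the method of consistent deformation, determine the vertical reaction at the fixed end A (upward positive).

R_A = 11.75 kip

Choose R_B as the redundant. The primary structure is the cantilever fixed at A.
Downward deflection at the released point B due to the loads:
  point load 13.9 at a = 5.62: Pa²(3L − a)/(6EI) = 1235/EI
Tip deflection under a unit load at B: L³/(3EI) = 140.6/EI.
With EI = 56000 kip·ft²: δ_0 = 0.022056 ft and δ_{BB} = 0.002511 ft/kip.
Compatibility — the beam at B must follow the support down by 0.01667 ft: δ_0 − R_B·δ_{BB} = 0.01667, so R_B = (0.022056 − 0.01667)/0.002511 = 2.146 kip.
Vertical equilibrium: R_A = ΣP − R_B = 13.9 − 2.146 = 11.75 kip.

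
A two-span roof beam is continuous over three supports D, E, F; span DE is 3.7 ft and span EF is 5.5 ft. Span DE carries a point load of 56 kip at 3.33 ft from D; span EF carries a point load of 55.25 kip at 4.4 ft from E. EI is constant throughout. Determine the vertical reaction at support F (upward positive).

R_F = 39.73 kip

Insert a hinge at E; M_E is the redundant, and each span becomes simply supported.
Discontinuity in slope at E on the released structure — sum the simple-span end rotations:
  span DE: point load 56 at a = 3.33: Pab(L + a)/(6LEI) = 21.85/EI
  span EF: point load 55.25 at a = 4.4: Pab(L + b)/(6LEI) = 53.48/EI
  relative rotation θ_0 = (21.85 + 53.48)/EI = 75.33/EI
A unit hogging moment at E produces rotation L₁/(3EI) + L₂/(3EI) = 3.067/EI.
Slope continuity at E: θ_0 = M_E·3.067/EI, so M_E = 75.33/3.067 = 24.56 kip·ft (hogging).
Span EF, ΣM about F: R_E^{EF}·5.5 = 60.77 + 24.56, so R_E^{EF} = 15.52 kip and R_F = 55.25 − 15.52 = 39.73 kip.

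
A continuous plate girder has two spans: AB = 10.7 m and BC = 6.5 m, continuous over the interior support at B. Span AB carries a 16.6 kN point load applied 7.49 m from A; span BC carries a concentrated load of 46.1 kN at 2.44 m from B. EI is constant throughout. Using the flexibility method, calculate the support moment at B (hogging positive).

Insert a hinge at B; M_B is the redundant, and each span becomes simply supported.
Rotations at B on the released spans (each span's end-slope, ×1/EI):
  span AB: point load 16.6 at a = 7.49: Pab(L + a)/(6LEI) = 113.1/EI
  span BC: point load 46.1 at a = 2.44: Pab(L + b)/(6LEI) = 123.7/EI
  relative rotation θ_0 = (113.1 + 123.7)/EI = 236.7/EI
A unit hogging moment at B produces rotation L₁/(3EI) + L₂/(3EI) = 5.733/EI.
Compatibility: M_B·(L₁+L₂)/(3EI) = θ_0, giving M_B = 41.29 kN·m (hogging).

M_B = 41.29 kN·m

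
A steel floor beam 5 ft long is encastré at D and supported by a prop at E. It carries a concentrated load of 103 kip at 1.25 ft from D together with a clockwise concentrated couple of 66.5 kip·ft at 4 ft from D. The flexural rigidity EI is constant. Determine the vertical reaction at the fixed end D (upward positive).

R_D = 75 kip

Choose R_E as the redundant. The primary structure is the cantilever fixed at D.
Free-end deflection of the primary structure under the applied loading (downward +):
  point load 103 at a = 1.25: Pa²(3L − a)/(6EI) = 368.8/EI
  clockwise couple 66.5 at a = 4: M₀a(2L − a)/(2EI) = 798/EI
  δ_0 = 1167/EI
Tip deflection under a unit load at E: L³/(3EI) = 41.67/EI.
The prop prevents deflection at E: R_E = δ_0/δ_{EE} = 1167/41.67 = 28 kip.
Vertical equilibrium: R_D = ΣP − R_E = 103 − 28 = 75 kip.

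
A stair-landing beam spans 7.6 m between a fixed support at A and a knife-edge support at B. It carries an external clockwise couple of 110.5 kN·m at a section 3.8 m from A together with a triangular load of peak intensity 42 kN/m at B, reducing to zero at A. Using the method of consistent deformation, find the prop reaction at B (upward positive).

R_B = 104.1 kN

Take the reaction at B as the redundant and release it; the primary structure is a cantilever fixed at A.
Downward deflection at the released point B due to the loads:
  clockwise couple 110.5 at a = 3.8: M₀a(2L − a)/(2EI) = 2393/EI
  triangular load, peak 42 at the free end: 11w₀L⁴/(120EI) = 12844/EI
  δ_0 = 15238/EI
Tip deflection under a unit load at B: L³/(3EI) = 146.3/EI.
The prop prevents deflection at B: R_B = δ_0/δ_{BB} = 15238/146.3 = 104.1 kN.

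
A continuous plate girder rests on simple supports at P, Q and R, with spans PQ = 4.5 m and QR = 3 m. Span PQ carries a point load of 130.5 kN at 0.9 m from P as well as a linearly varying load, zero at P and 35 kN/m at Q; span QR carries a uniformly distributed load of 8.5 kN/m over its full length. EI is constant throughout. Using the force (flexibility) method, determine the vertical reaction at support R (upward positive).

R_R = -9.25 kN

Insert a hinge at Q; M_Q is the redundant, and each span becomes simply supported.
Discontinuity in slope at Q on the released structure — sum the simple-span end rotations:
  span PQ: point load 130.5 at a = 0.9: Pab(L + a)/(6LEI) = 84.56/EI
  span PQ: triangular load, peak 35: w₀L³/(45EI) = 70.88/EI
  span QR: UDL 8.5: wL³/(24EI) = 9.562/EI
  relative rotation θ_0 = (155.4 + 9.562)/EI = 165/EI
A unit hogging moment at Q produces rotation L₁/(3EI) + L₂/(3EI) = 2.5/EI.
Slope continuity at Q: θ_0 = M_Q·2.5/EI, so M_Q = 165/2.5 = 66 kN·m (hogging).
Span QR, ΣM about R: R_Q^{QR}·3 = 38.25 + 66, so R_Q^{QR} = 34.75 kN and R_R = 25.5 − 34.75 = -9.25 kN.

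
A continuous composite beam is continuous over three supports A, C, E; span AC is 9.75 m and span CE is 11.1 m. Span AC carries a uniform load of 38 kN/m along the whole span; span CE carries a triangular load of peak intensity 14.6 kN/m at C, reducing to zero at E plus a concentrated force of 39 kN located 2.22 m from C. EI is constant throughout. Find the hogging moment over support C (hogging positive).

M_C = 308.2 kN·m

Release continuity at C by inserting a hinge; the redundant is the internal moment M_C. The primary structure is two simply-supported spans AC and CE.
Discontinuity in slope at C on the released structure — sum the simple-span end rotations:
  span AC: UDL 38: wL³/(24EI) = 1468/EI
  span CE: triangular load, peak 14.6: w₀L³/(45EI) = 443.7/EI
  span CE: point load 39 at a = 2.22: Pab(L + b)/(6LEI) = 230.6/EI
  relative rotation θ_0 = (1468 + 674.4)/EI = 2142/EI
A unit hogging moment at C produces rotation L₁/(3EI) + L₂/(3EI) = 6.95/EI.
Slope continuity at C: θ_0 = M_C·6.95/EI, so M_C = 2142/6.95 = 308.2 kN·m (hogging).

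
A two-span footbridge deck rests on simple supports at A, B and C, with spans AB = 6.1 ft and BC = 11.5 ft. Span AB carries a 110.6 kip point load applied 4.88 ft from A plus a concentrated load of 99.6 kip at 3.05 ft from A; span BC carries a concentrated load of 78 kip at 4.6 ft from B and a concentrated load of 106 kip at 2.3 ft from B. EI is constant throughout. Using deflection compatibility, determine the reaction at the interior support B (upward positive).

R_B = 345.2 kip

Release continuity at B by inserting a hinge; the redundant is the internal moment M_B. The primary structure is two simply-supported spans AB and BC.
End slopes at the hinge B, treating each span as simply supported:
  span AB: point load 110.6 at a = 4.88: Pab(L + a)/(6LEI) = 197.5/EI
  span AB: point load 99.6 at a = 3.05: Pab(L + a)/(6LEI) = 231.6/EI
  span BC: point load 78 at a = 4.6: Pab(L + b)/(6LEI) = 660.2/EI
  span BC: point load 106 at a = 2.3: Pab(L + b)/(6LEI) = 672.9/EI
  relative rotation θ_0 = (429.2 + 1333)/EI = 1762/EI
A unit hogging moment at B produces rotation L₁/(3EI) + L₂/(3EI) = 5.867/EI.
Compatibility: M_B·(L₁+L₂)/(3EI) = θ_0, giving M_B = 300.4 kip·ft (hogging).
Span AB, ΣM about A with M_B applied at B: R_B^{AB}·6.1 = 843.5 + 300.4, so R_B^{AB} = 187.5 kip and R_A = 210.2 − 187.5 = 22.68 kip.
Span BC, ΣM about C: R_B^{BC}·11.5 = 1513 + 300.4, so R_B^{BC} = 157.7 kip and R_C = 184 − 157.7 = 26.28 kip.
R_B = 187.5 + 157.7 = 345.2 kip.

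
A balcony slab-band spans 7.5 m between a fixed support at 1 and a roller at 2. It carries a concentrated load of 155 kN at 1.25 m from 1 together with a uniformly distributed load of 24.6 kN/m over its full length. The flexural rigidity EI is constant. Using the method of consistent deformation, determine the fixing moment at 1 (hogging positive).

M_1 = 321 kN·m

Remove the prop at 2; the released (primary) structure is a cantilever built in at 1.
Free-end deflection of the primary structure under the applied loading (downward +):
  point load 155 at a = 1.25: Pa²(3L − a)/(6EI) = 857.7/EI
  UDL 24.6: wL⁴/(8EI) = 9729/EI
  δ_0 = 10587/EI
Flexibility coefficient — unit upward force at 2: δ_{22} = L³/(3EI) = 140.6/EI.
The prop prevents deflection at 2: R_2 = δ_0/δ_{22} = 10587/140.6 = 75.29 kN.
Moment equilibrium about 1: M_1 = Σ(load moments about 1) − R_2·L = 885.6 − 75.29×7.5 = 321 kN·m.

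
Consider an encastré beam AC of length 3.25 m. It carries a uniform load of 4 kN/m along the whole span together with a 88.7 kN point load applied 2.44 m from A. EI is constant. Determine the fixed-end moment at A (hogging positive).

Release both end moments; the primary structure is a simply-supported span AC with redundants M_A and M_C.
Simple-span end rotations at A and C under the given loads:
  at A: UDL 4: wL³/(24EI) = 5.721/EI
  at C: UDL 4: wL³/(24EI) = 5.721/EI
  at A: point load 88.7 at a = 2.44: Pab(L + b)/(6LEI) = 36.5/EI
  at C: point load 88.7 at a = 2.44: Pab(L + a)/(6LEI) = 51.15/EI
  θ_A0 = 42.22/EI,  θ_C0 = 56.87/EI
Flexibility coefficients: a unit moment at one end gives L/(3EI) there and L/(6EI) at the far end, so f₁₁ = f₂₂ = 1.083/EI and f₁₂ = f₂₁ = 0.5417/EI.
Compatibility — zero rotation at each built-in end:
  1.083 M_A + 0.5417 M_C = 42.22
  0.5417 M_A + 1.083 M_C = 56.87
Solving the pair gives M_A = 16.96 kN·m and M_C = 44.02 kN·m (hogging).

M_A = 16.96 kN·m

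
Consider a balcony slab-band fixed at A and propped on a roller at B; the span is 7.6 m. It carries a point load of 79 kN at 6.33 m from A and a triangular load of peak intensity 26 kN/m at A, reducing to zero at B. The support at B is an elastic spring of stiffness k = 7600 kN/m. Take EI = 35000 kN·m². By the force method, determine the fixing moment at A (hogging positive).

M_A = 167.2 kN·m

Choose R_B as the redundant. The primary structure is the cantilever fixed at A.
Primary-structure tip deflection at B by superposition:
  point load 79 at a = 6.33: Pa²(3L − a)/(6EI) = 8689/EI
  triangular load, peak 26 at the fixed end: w₀L⁴/(30EI) = 2891/EI
  δ_0 = 11581/EI
Flexibility coefficient — unit upward force at B: δ_{BB} = L³/(3EI) = 146.3/EI.
With EI = 35000 kN·m²: δ_0 = 0.33087 m and δ_{BB} = 0.004181 m/kN.
Compatibility — the spring shortens by R_B/k under the reaction it provides: δ_0 − R_B·δ_{BB} = R_B/k. With 1/k = 0.000132 m/kN, R_B = δ_0 / (δ_{BB} + 1/k) = 0.33087 / (0.004181 + 0.000132) = 76.73 kN.
Moment equilibrium about A: M_A = Σ(load moments about A) − R_B·L = 750.4 − 76.73×7.6 = 167.2 kN·m.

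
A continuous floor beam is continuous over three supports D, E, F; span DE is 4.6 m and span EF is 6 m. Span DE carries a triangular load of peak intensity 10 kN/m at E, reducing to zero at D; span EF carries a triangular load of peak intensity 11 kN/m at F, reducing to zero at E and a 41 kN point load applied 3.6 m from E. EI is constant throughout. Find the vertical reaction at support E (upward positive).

Release continuity at E by inserting a hinge; the redundant is the internal moment M_E. The primary structure is two simply-supported spans DE and EF.
Rotations at E on the released spans (each span's end-slope, ×1/EI):
  span DE: triangular load, peak 10: w₀L³/(45EI) = 21.63/EI
  span EF: triangular load, peak 11: 7w₀L³/(360EI) = 46.2/EI
  span EF: point load 41 at a = 3.6: Pab(L + b)/(6LEI) = 82.66/EI
  relative rotation θ_0 = (21.63 + 128.9)/EI = 150.5/EI
A unit hogging moment at E produces rotation L₁/(3EI) + L₂/(3EI) = 3.533/EI.
Slope continuity at E: θ_0 = M_E·3.533/EI, so M_E = 150.5/3.533 = 42.59 kN·m (hogging).
Span DE, ΣM about D with M_E applied at E: R_E^{DE}·4.6 = 70.53 + 42.59, so R_E^{DE} = 24.59 kN and R_D = 23 − 24.59 = -1.592 kN.
Span EF, ΣM about F: R_E^{EF}·6 = 164.4 + 42.59, so R_E^{EF} = 34.5 kN and R_F = 74 − 34.5 = 39.5 kN.
R_E = 24.59 + 34.5 = 59.09 kN.

R_E = 59.09 kN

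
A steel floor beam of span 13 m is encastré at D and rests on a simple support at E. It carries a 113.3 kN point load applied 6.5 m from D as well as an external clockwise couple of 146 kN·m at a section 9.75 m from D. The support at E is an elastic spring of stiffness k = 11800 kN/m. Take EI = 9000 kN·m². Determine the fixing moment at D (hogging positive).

M_D = 217.5 kN·m

Take the reaction at E as the redundant and release it; the primary structure is a cantilever fixed at D.
Free-end deflection of the primary structure under the applied loading (downward +):
  point load 113.3 at a = 6.5: Pa²(3L − a)/(6EI) = 25929/EI
  clockwise couple 146 at a = 9.75: M₀a(2L − a)/(2EI) = 11566/EI
  δ_0 = 37495/EI
Flexibility coefficient — unit upward force at E: δ_{EE} = L³/(3EI) = 732.3/EI.
With EI = 9000 kN·m²: δ_0 = 4.1661 m and δ_{EE} = 0.08137 m/kN.
Compatibility — the spring shortens by R_E/k under the reaction it provides: δ_0 − R_E·δ_{EE} = R_E/k. With 1/k = 0.000085 m/kN, R_E = δ_0 / (δ_{EE} + 1/k) = 4.1661 / (0.08137 + 0.000085) = 51.15 kN.
Moment equilibrium about D: M_D = Σ(load moments about D) − R_E·L = 882.5 − 51.15×13 = 217.5 kN·m.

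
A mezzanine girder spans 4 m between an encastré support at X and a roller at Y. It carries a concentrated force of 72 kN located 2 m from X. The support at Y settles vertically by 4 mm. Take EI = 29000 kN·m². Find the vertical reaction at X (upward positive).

Take the reaction at Y as the redundant and release it; the primary structure is a cantilever fixed at X.
Free-end deflection of the primary structure under the applied loading (downward +):
  point load 72 at a = 2: Pa²(3L − a)/(6EI) = 480/EI
Tip deflection under a unit load at Y: L³/(3EI) = 21.33/EI.
With EI = 29000 kN·m²: δ_0 = 0.016552 m and δ_{YY} = 0.000736 m/kN.
Compatibility — the beam at Y must follow the support down by 0.004 m: δ_0 − R_Y·δ_{YY} = 0.004, so R_Y = (0.016552 − 0.004)/0.000736 = 17.06 kN.
Vertical equilibrium: R_X = ΣP − R_Y = 72 − 17.06 = 54.94 kN.

R_X = 54.94 kN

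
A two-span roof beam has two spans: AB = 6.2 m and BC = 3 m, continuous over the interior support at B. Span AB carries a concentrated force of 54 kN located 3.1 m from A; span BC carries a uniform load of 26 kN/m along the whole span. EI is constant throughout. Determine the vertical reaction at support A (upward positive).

R_A = 18.64 kN

Take M_B as the redundant. Released structure: two simple spans AB and BC with a hinge at B.
End slopes at the hinge B, treating each span as simply supported:
  span AB: point load 54 at a = 3.1: Pab(L + a)/(6LEI) = 129.7/EI
  span BC: UDL 26: wL³/(24EI) = 29.25/EI
  relative rotation θ_0 = (129.7 + 29.25)/EI = 159/EI
A unit hogging moment at B produces rotation L₁/(3EI) + L₂/(3EI) = 3.067/EI.
Compatibility: M_B·(L₁+L₂)/(3EI) = θ_0, giving M_B = 51.84 kN·m (hogging).
Span AB, ΣM about A with M_B applied at B: R_B^{AB}·6.2 = 167.4 + 51.84, so R_B^{AB} = 35.36 kN and R_A = 54 − 35.36 = 18.64 kN.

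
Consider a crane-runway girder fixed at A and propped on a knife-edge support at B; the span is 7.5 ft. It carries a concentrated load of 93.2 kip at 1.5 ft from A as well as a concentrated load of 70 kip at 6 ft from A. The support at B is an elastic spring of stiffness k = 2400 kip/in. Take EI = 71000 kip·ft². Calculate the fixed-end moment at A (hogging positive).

M_A = 158.1 kip·ft

Choose R_B as the redundant. The primary structure is the cantilever fixed at A.
Free-end deflection of the primary structure under the applied loading (downward +):
  point load 93.2 at a = 1.5: Pa²(3L − a)/(6EI) = 734/EI
  point load 70 at a = 6: Pa²(3L − a)/(6EI) = 6930/EI
  δ_0 = 7664/EI
Tip deflection under a unit load at B: L³/(3EI) = 140.6/EI.
With EI = 71000 kip·ft²: δ_0 = 0.10794 ft and δ_{BB} = 0.001981 ft/kip.
Compatibility — the spring shortens by R_B/k under the reaction it provides: δ_0 − R_B·δ_{BB} = R_B/k. With 1/k = 1/(2400×12) ft/kip = 0.000035 ft/kip, R_B = δ_0 / (δ_{BB} + 1/k) = 0.10794 / (0.001981 + 0.000035) = 53.56 kip.
Moment equilibrium about A: M_A = Σ(load moments about A) − R_B·L = 559.8 − 53.56×7.5 = 158.1 kip·ft.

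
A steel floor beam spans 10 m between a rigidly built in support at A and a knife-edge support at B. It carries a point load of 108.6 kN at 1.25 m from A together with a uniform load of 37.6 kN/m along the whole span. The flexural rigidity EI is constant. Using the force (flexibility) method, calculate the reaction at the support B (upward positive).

Choose R_B as the redundant. The primary structure is the cantilever fixed at A.
Free-end deflection of the primary structure under the applied loading (downward +):
  point load 108.6 at a = 1.25: Pa²(3L − a)/(6EI) = 813.1/EI
  UDL 37.6: wL⁴/(8EI) = 47000/EI
  δ_0 = 47813/EI
Flexibility coefficient — unit upward force at B: δ_{BB} = L³/(3EI) = 333.3/EI.
Compatibility at B: δ_0 − R_B·δ_{BB} = 0, so R_B = 47813/333.3 = 143.4 kN.

R_B = 143.4 kN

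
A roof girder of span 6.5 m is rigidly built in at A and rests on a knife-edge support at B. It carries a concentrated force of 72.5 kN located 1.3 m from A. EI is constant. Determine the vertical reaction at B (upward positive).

Take the reaction at B as the redundant and release it; the primary structure is a cantilever fixed at A.
Primary-structure tip deflection at B by superposition:
  point load 72.5 at a = 1.3: Pa²(3L − a)/(6EI) = 371.7/EI
Flexibility coefficient — unit upward force at B: δ_{BB} = L³/(3EI) = 91.54/EI.
The prop prevents deflection at B: R_B = δ_0/δ_{BB} = 371.7/91.54 = 4.06 kN.

R_B = 4.06 kN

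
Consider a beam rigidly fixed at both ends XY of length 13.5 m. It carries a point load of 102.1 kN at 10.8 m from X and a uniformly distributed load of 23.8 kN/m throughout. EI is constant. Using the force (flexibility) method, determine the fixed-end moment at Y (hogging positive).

Take the two fixed-end moments M_X, M_Y as redundants; the released structure is the simple span XY.
Simple-span end rotations at X and Y under the given loads:
  at X: point load 102.1 at a = 10.8: Pab(L + b)/(6LEI) = 595.4/EI
  at Y: point load 102.1 at a = 10.8: Pab(L + a)/(6LEI) = 893.2/EI
  at X: UDL 23.8: wL³/(24EI) = 2440/EI
  at Y: UDL 23.8: wL³/(24EI) = 2440/EI
  θ_X0 = 3035/EI,  θ_Y0 = 3333/EI
Flexibility coefficients: a unit moment at one end gives L/(3EI) there and L/(6EI) at the far end, so f₁₁ = f₂₂ = 4.5/EI and f₁₂ = f₂₁ = 2.25/EI.
Compatibility — zero rotation at each built-in end:
  4.5 M_X + 2.25 M_Y = 3035
  2.25 M_X + 4.5 M_Y = 3333
Solving the pair gives M_X = 405.6 kN·m and M_Y = 537.9 kN·m (hogging).

M_Y = 537.9 kN·m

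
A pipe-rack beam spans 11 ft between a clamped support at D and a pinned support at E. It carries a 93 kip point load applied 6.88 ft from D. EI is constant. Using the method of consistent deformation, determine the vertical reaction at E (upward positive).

Choose R_E as the redundant. The primary structure is the cantilever fixed at D.
Downward deflection at the released point E due to the loads:
  point load 93 at a = 6.88: Pa²(3L − a)/(6EI) = 19164/EI
Tip deflection under a unit load at E: L³/(3EI) = 443.7/EI.
The prop prevents deflection at E: R_E = δ_0/δ_{EE} = 19164/443.7 = 43.19 kip.

R_E = 43.19 kip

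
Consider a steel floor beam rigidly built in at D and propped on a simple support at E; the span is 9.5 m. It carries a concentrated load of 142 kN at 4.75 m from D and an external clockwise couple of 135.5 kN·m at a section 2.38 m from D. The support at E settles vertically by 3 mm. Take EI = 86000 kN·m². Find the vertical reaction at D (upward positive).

R_D = 89.15 kN

Release the roller at E. Primary structure: cantilever fixed at D.
Downward deflection at the released point E due to the loads:
  point load 142 at a = 4.75: Pa²(3L − a)/(6EI) = 12682/EI
  clockwise couple 135.5 at a = 2.38: M₀a(2L − a)/(2EI) = 2680/EI
  δ_0 = 15362/EI
Tip deflection under a unit load at E: L³/(3EI) = 285.8/EI.
With EI = 86000 kN·m²: δ_0 = 0.17863 m and δ_{EE} = 0.003323 m/kN.
Compatibility — the beam at E must follow the support down by 0.003 m: δ_0 − R_E·δ_{EE} = 0.003, so R_E = (0.17863 − 0.003)/0.003323 = 52.85 kN.
Vertical equilibrium: R_D = ΣP − R_E = 142 − 52.85 = 89.15 kN.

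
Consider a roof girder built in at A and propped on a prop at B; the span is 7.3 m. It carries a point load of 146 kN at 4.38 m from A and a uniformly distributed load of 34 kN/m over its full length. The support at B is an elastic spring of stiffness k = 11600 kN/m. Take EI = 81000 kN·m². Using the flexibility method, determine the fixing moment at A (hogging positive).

M_A = 463.8 kN·m

Remove the prop at B; the released (primary) structure is a cantilever built in at A.
Free-end deflection of the primary structure under the applied loading (downward +):
  point load 146 at a = 4.38: Pa²(3L − a)/(6EI) = 8179/EI
  UDL 34: wL⁴/(8EI) = 12069/EI
  δ_0 = 20248/EI
Tip deflection under a unit load at B: L³/(3EI) = 129.7/EI.
With EI = 81000 kN·m²: δ_0 = 0.24997 m and δ_{BB} = 0.001601 m/kN.
Compatibility — the spring shortens by R_B/k under the reaction it provides: δ_0 − R_B·δ_{BB} = R_B/k. With 1/k = 0.000086 m/kN, R_B = δ_0 / (δ_{BB} + 1/k) = 0.24997 / (0.001601 + 0.000086) = 148.2 kN.
Moment equilibrium about A: M_A = Σ(load moments about A) − R_B·L = 1545 − 148.2×7.3 = 463.8 kN·m.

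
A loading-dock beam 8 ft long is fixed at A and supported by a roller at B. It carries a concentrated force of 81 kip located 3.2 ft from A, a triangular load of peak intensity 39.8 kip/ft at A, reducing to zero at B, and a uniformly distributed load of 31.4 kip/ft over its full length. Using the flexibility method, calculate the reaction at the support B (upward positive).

Choose R_B as the redundant. The primary structure is the cantilever fixed at A.
Primary-structure tip deflection at B by superposition:
  point load 81 at a = 3.2: Pa²(3L − a)/(6EI) = 2875/EI
  triangular load, peak 39.8 at the fixed end: w₀L⁴/(30EI) = 5434/EI
  UDL 31.4: wL⁴/(8EI) = 16077/EI
  δ_0 = 24386/EI
Flexibility coefficient — unit upward force at B: δ_{BB} = L³/(3EI) = 170.7/EI.
The prop prevents deflection at B: R_B = δ_0/δ_{BB} = 24386/170.7 = 142.9 kip.

R_B = 142.9 kip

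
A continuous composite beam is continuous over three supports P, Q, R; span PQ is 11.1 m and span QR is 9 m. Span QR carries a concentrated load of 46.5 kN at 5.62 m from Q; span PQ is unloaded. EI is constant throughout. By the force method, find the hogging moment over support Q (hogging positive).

M_Q = 30.22 kN·m

Insert a hinge at Q; M_Q is the redundant, and each span becomes simply supported.
End slopes at the hinge Q, treating each span as simply supported:
  span QR: point load 46.5 at a = 5.62: Pab(L + b)/(6LEI) = 202.5/EI
  relative rotation θ_0 = (0 + 202.5)/EI = 202.5/EI
A unit hogging moment at Q produces rotation L₁/(3EI) + L₂/(3EI) = 6.7/EI.
Slope continuity at Q: θ_0 = M_Q·6.7/EI, so M_Q = 202.5/6.7 = 30.22 kN·m (hogging).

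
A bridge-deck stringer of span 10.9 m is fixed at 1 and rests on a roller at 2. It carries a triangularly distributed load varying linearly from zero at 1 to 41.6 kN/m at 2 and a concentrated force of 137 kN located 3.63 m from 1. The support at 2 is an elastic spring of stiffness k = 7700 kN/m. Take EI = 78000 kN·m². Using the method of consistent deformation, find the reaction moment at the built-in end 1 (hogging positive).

M_1 = 601 kN·m

Remove the prop at 2; the released (primary) structure is a cantilever built in at 1.
Primary-structure tip deflection at 2 by superposition:
  triangular load, peak 41.6 at the free end: 11w₀L⁴/(120EI) = 53828/EI
  point load 137 at a = 3.63: Pa²(3L − a)/(6EI) = 8746/EI
  δ_0 = 62575/EI
Flexibility coefficient — unit upward force at 2: δ_{22} = L³/(3EI) = 431.7/EI.
With EI = 78000 kN·m²: δ_0 = 0.80224 m and δ_{22} = 0.005534 m/kN.
Compatibility — the spring shortens by R_2/k under the reaction it provides: δ_0 − R_2·δ_{22} = R_2/k. With 1/k = 0.00013 m/kN, R_2 = δ_0 / (δ_{22} + 1/k) = 0.80224 / (0.005534 + 0.00013) = 141.6 kN.
Moment equilibrium about 1: M_1 = Σ(load moments about 1) − R_2·L = 2145 − 141.6×10.9 = 601 kN·m.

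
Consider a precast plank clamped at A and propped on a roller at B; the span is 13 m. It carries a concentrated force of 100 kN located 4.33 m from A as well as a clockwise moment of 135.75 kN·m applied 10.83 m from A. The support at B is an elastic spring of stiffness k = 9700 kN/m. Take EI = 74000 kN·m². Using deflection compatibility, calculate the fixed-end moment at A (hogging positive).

Release the roller at B. Primary structure: cantilever fixed at A.
Deflection at B on the released cantilever, summing each load's contribution:
  point load 100 at a = 4.33: Pa²(3L − a)/(6EI) = 10834/EI
  clockwise couple 135.75 at a = 10.83: M₀a(2L − a)/(2EI) = 11151/EI
  δ_0 = 21985/EI
Tip deflection under a unit load at B: L³/(3EI) = 732.3/EI.
With EI = 74000 kN·m²: δ_0 = 0.29709 m and δ_{BB} = 0.009896 m/kN.
Compatibility — the spring shortens by R_B/k under the reaction it provides: δ_0 − R_B·δ_{BB} = R_B/k. With 1/k = 0.000103 m/kN, R_B = δ_0 / (δ_{BB} + 1/k) = 0.29709 / (0.009896 + 0.000103) = 29.71 kN.
Moment equilibrium about A: M_A = Σ(load moments about A) − R_B·L = 568.8 − 29.71×13 = 182.5 kN·m.

M_A = 182.5 kN·m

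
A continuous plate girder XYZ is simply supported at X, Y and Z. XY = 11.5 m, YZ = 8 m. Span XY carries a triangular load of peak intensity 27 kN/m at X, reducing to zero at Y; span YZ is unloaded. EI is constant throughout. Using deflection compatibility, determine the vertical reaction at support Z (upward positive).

Insert a hinge at Y; M_Y is the redundant, and each span becomes simply supported.
Discontinuity in slope at Y on the released structure — sum the simple-span end rotations:
  span XY: triangular load, peak 27: 7w₀L³/(360EI) = 798.5/EI
  relative rotation θ_0 = (798.5 + 0)/EI = 798.5/EI
A unit hogging moment at Y produces rotation L₁/(3EI) + L₂/(3EI) = 6.5/EI.
Compatibility: M_Y·(L₁+L₂)/(3EI) = θ_0, giving M_Y = 122.8 kN·m (hogging).
Span YZ, ΣM about Z: R_Y^{YZ}·8 = 0 + 122.8, so R_Y^{YZ} = 15.35 kN and R_Z = 0 − 15.35 = -15.35 kN.

R_Z = -15.35 kN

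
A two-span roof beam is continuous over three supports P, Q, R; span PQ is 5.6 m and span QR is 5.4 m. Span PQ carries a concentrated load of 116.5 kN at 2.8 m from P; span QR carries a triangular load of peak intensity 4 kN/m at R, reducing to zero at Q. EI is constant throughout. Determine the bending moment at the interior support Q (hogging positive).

M_Q = 65.61 kN·m

Release continuity at Q by inserting a hinge; the redundant is the internal moment M_Q. The primary structure is two simply-supported spans PQ and QR.
Rotations at Q on the released spans (each span's end-slope, ×1/EI):
  span PQ: point load 116.5 at a = 2.8: Pab(L + a)/(6LEI) = 228.3/EI
  span QR: triangular load, peak 4: 7w₀L³/(360EI) = 12.25/EI
  relative rotation θ_0 = (228.3 + 12.25)/EI = 240.6/EI
A unit hogging moment at Q produces rotation L₁/(3EI) + L₂/(3EI) = 3.667/EI.
Compatibility: M_Q·(L₁+L₂)/(3EI) = θ_0, giving M_Q = 65.61 kN·m (hogging).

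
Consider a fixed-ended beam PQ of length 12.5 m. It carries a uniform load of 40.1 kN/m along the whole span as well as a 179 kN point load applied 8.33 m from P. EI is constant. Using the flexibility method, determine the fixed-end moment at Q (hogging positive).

Take the two fixed-end moments M_P, M_Q as redundants; the released structure is the simple span PQ.
On the primary (simply-supported) span, the end slopes from the loading are:
  at P: UDL 40.1: wL³/(24EI) = 3263/EI
  at Q: UDL 40.1: wL³/(24EI) = 3263/EI
  at P: point load 179 at a = 8.33: Pab(L + b)/(6LEI) = 1382/EI
  at Q: point load 179 at a = 8.33: Pab(L + a)/(6LEI) = 1727/EI
  θ_P0 = 4645/EI,  θ_Q0 = 4990/EI
Flexibility coefficients: a unit moment at one end gives L/(3EI) there and L/(6EI) at the far end, so f₁₁ = f₂₂ = 4.167/EI and f₁₂ = f₂₁ = 2.083/EI.
Compatibility — zero rotation at each built-in end:
  4.167 M_P + 2.083 M_Q = 4645
  2.083 M_P + 4.167 M_Q = 4990
Solving the pair gives M_P = 688.1 kN·m and M_Q = 853.6 kN·m (hogging).

M_Q = 853.6 kN·m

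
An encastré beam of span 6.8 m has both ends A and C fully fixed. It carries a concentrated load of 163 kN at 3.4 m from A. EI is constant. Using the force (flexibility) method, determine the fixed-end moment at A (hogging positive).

Take the two fixed-end moments M_A, M_C as redundants; the released structure is the simple span AC.
Simple-span end rotations at A and C under the given loads:
  at A: point load 163 at a = 3.4: Pab(L + b)/(6LEI) = 471.1/EI
  at C: point load 163 at a = 3.4: Pab(L + a)/(6LEI) = 471.1/EI
  θ_A0 = 471.1/EI,  θ_C0 = 471.1/EI
Flexibility coefficients: a unit moment at one end gives L/(3EI) there and L/(6EI) at the far end, so f₁₁ = f₂₂ = 2.267/EI and f₁₂ = f₂₁ = 1.133/EI.
Compatibility — zero rotation at each built-in end:
  2.267 M_A + 1.133 M_C = 471.1
  1.133 M_A + 2.267 M_C = 471.1
Solving the pair gives M_A = 138.6 kN·m and M_C = 138.6 kN·m (hogging).

M_A = 138.6 kN·m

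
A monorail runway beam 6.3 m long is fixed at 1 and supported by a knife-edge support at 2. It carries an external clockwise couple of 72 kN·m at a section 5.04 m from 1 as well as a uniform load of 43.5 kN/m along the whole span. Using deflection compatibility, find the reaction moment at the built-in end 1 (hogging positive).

Remove the prop at 2; the released (primary) structure is a cantilever built in at 1.
Free-end deflection of the primary structure under the applied loading (downward +):
  clockwise couple 72 at a = 5.04: M₀a(2L − a)/(2EI) = 1372/EI
  UDL 43.5: wL⁴/(8EI) = 8566/EI
  δ_0 = 9937/EI
Tip deflection under a unit load at 2: L³/(3EI) = 83.35/EI.
The prop prevents deflection at 2: R_2 = δ_0/δ_{22} = 9937/83.35 = 119.2 kN.
Moment equilibrium about 1: M_1 = Σ(load moments about 1) − R_2·L = 935.3 − 119.2×6.3 = 184.1 kN·m.

M_1 = 184.1 kN·m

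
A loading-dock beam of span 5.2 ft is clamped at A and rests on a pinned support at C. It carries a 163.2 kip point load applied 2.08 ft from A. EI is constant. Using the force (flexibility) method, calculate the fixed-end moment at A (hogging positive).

M_A = 162.9 kip·ft

Choose R_C as the redundant. The primary structure is the cantilever fixed at A.
Deflection at C on the released cantilever, summing each load's contribution:
  point load 163.2 at a = 2.08: Pa²(3L − a)/(6EI) = 1591/EI
Flexibility coefficient — unit upward force at C: δ_{CC} = L³/(3EI) = 46.87/EI.
Compatibility at C: δ_0 − R_C·δ_{CC} = 0, so R_C = 1591/46.87 = 33.95 kip.
Moment equilibrium about A: M_A = Σ(load moments about A) − R_C·L = 339.5 − 33.95×5.2 = 162.9 kip·ft.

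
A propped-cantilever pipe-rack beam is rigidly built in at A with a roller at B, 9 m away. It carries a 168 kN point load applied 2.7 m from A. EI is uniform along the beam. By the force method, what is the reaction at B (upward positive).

R_B = 20.41 kN

Release the roller at B. Primary structure: cantilever fixed at A.
Primary-structure tip deflection at B by superposition:
  point load 168 at a = 2.7: Pa²(3L − a)/(6EI) = 4960/EI
Tip deflection under a unit load at B: L³/(3EI) = 243/EI.
The prop prevents deflection at B: R_B = δ_0/δ_{BB} = 4960/243 = 20.41 kN.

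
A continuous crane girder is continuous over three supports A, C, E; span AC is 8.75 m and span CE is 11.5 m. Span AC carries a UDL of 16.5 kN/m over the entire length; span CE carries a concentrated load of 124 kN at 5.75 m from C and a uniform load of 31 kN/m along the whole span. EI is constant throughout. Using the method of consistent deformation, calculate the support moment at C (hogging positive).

M_C = 511.1 kN·m

Release continuity at C by inserting a hinge; the redundant is the internal moment M_C. The primary structure is two simply-supported spans AC and CE.
End slopes at the hinge C, treating each span as simply supported:
  span AC: UDL 16.5: wL³/(24EI) = 460.6/EI
  span CE: point load 124 at a = 5.75: Pab(L + b)/(6LEI) = 1025/EI
  span CE: UDL 31: wL³/(24EI) = 1964/EI
  relative rotation θ_0 = (460.6 + 2989)/EI = 3450/EI
A unit hogging moment at C produces rotation L₁/(3EI) + L₂/(3EI) = 6.75/EI.
Compatibility: M_C·(L₁+L₂)/(3EI) = θ_0, giving M_C = 511.1 kN·m (hogging).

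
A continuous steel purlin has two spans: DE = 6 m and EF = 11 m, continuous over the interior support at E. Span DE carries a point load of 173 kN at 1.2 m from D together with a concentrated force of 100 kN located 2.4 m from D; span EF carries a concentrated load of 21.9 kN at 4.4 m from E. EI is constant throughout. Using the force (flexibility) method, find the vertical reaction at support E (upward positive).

Take M_E as the redundant. Released structure: two simple spans DE and EF with a hinge at E.
Discontinuity in slope at E on the released structure — sum the simple-span end rotations:
  span DE: point load 173 at a = 1.2: Pab(L + a)/(6LEI) = 199.3/EI
  span DE: point load 100 at a = 2.4: Pab(L + a)/(6LEI) = 201.6/EI
  span EF: point load 21.9 at a = 4.4: Pab(L + b)/(6LEI) = 169.6/EI
  relative rotation θ_0 = (400.9 + 169.6)/EI = 570.5/EI
A unit hogging moment at E produces rotation L₁/(3EI) + L₂/(3EI) = 5.667/EI.
Compatibility: M_E·(L₁+L₂)/(3EI) = θ_0, giving M_E = 100.7 kN·m (hogging).
Span DE, ΣM about D with M_E applied at E: R_E^{DE}·6 = 447.6 + 100.7, so R_E^{DE} = 91.38 kN and R_D = 273 − 91.38 = 181.6 kN.
Span EF, ΣM about F: R_E^{EF}·11 = 144.5 + 100.7, so R_E^{EF} = 22.29 kN and R_F = 21.9 − 22.29 = -0.3922 kN.
R_E = 91.38 + 22.29 = 113.7 kN.

R_E = 113.7 kN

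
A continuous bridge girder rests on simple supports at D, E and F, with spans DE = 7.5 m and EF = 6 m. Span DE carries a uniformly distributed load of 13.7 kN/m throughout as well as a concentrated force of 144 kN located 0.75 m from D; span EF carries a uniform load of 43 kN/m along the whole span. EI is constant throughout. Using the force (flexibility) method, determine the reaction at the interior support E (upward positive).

Take M_E as the redundant. Released structure: two simple spans DE and EF with a hinge at E.
End slopes at the hinge E, treating each span as simply supported:
  span DE: UDL 13.7: wL³/(24EI) = 240.8/EI
  span DE: point load 144 at a = 0.75: Pab(L + a)/(6LEI) = 133.7/EI
  span EF: UDL 43: wL³/(24EI) = 387/EI
  relative rotation θ_0 = (374.5 + 387)/EI = 761.5/EI
A unit hogging moment at E produces rotation L₁/(3EI) + L₂/(3EI) = 4.5/EI.
Compatibility: M_E·(L₁+L₂)/(3EI) = θ_0, giving M_E = 169.2 kN·m (hogging).
Span DE, ΣM about D with M_E applied at E: R_E^{DE}·7.5 = 493.3 + 169.2, so R_E^{DE} = 88.34 kN and R_D = 246.8 − 88.34 = 158.4 kN.
Span EF, ΣM about F: R_E^{EF}·6 = 774 + 169.2, so R_E^{EF} = 157.2 kN and R_F = 258 − 157.2 = 100.8 kN.
R_E = 88.34 + 157.2 = 245.5 kN.

R_E = 245.5 kN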